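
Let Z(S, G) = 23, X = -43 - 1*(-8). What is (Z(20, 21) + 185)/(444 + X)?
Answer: 208/409 ≈ 0.50856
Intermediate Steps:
X = -35 (X = -43 + 8 = -35)
(Z(20, 21) + 185)/(444 + X) = (23 + 185)/(444 - 35) = 208/409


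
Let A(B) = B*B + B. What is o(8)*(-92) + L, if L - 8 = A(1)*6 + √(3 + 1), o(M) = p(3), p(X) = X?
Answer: -254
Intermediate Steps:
o(M) = 3
A(B) = B + B² (A(B) = B² + B = B + B²)
L = 22 (L = 8 + ((1*(1 + 1))*6 + √(3 + 1)) = 8 + ((1*2)*6 + √4) = 8 + (2*6 + 2) = 8 + (12 + 2) = 8 + 14 = 22)
o(8)*(-92) + L = 3*(-92) + 22 = -276 + 22 = -254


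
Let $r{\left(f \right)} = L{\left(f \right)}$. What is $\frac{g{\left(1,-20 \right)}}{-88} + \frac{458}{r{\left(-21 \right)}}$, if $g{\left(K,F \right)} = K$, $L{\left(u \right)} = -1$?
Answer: $- \frac{40305}{88} \approx -458.01$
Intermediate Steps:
$r{\left(f \right)} = -1$
$\frac{g{\left(1,-20 \right)}}{-88} + \frac{458}{r{\left(-21 \right)}} = 1 \frac{1}{-88} + \frac{458}{-1} = 1 \left(- \frac{1}{88}\right) + 458 \left(-1\right) = - \frac{1}{88} - 458 = - \frac{40305}{88}$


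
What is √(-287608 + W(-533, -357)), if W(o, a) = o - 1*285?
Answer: I*√288426 ≈ 537.05*I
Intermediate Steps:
W(o, a) = -285 + o (W(o, a) = o - 285 = -285 + o)
√(-287608 + W(-533, -357)) = √(-287608 + (-285 - 533)) = √(-287608 - 818) = √(-288426) = I*√288426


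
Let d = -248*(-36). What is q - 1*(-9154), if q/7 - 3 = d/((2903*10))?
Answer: 133206373/14515 ≈ 9177.2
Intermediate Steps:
d = 8928
q = 336063/14515 (q = 21 + 7*(8928/((2903*10))) = 21 + 7*(8928/29030) = 21 + 7*(8928*(1/29030)) = 21 + 7*(4464/14515) = 21 + 31248/14515 = 336063/14515 ≈ 23.153)
q - 1*(-9154) = 336063/14515 - 1*(-9154) = 336063/14515 + 9154 = 133206373/14515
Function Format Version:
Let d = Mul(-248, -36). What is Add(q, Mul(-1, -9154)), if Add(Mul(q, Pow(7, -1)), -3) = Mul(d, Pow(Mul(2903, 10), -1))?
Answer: Rational(133206373, 14515) ≈ 9177.2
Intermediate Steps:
d = 8928
q = Rational(336063, 14515) (q = Add(21, Mul(7, Mul(8928, Pow(Mul(2903, 10), -1)))) = Add(21, Mul(7, Mul(8928, Pow(29030, -1)))) = Add(21, Mul(7, Mul(8928, Rational(1, 29030)))) = Add(21, Mul(7, Rational(4464, 14515))) = Add(21, Rational(31248, 14515)) = Rational(336063, 14515) ≈ 23.153)
Add(q, Mul(-1, -9154)) = Add(Rational(336063, 14515), Mul(-1, -9154)) = Add(Rational(336063, 14515), 9154) = Rational(133206373, 14515)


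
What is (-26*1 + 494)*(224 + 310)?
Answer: 249912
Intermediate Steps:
(-26*1 + 494)*(224 + 310) = (-26 + 494)*534 = 468*534 = 249912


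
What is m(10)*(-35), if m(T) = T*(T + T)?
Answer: -7000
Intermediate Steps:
m(T) = 2*T² (m(T) = T*(2*T) = 2*T²)
m(10)*(-35) = (2*10²)*(-35) = (2*100)*(-35) = 200*(-35) = -7000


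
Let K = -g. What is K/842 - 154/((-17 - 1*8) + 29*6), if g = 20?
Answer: -66324/62729 ≈ -1.0573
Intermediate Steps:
K = -20 (K = -1*20 = -20)
K/842 - 154/((-17 - 1*8) + 29*6) = -20/842 - 154/((-17 - 1*8) + 29*6) = -20*1/842 - 154/((-17 - 8) + 174) = -10/421 - 154/(-25 + 174) = -10/421 - 154/149 = -66324/62729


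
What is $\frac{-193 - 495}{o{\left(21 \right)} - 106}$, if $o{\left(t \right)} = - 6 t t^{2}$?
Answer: $\frac{86}{6959} \approx 0.012358$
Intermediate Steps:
$o{\left(t \right)} = - 6 t^{3}$
$\frac{-193 - 495}{o{\left(21 \right)} - 106} = \frac{-193 - 495}{- 6 \cdot 21^{3} - 106} = - \frac{688}{\left(-6\right) 9261 - 106} = - \frac{688}{-55566 - 106} = - \frac{688}{-55672} = \left(-688\right) \left(- \frac{1}{55672}\right) = \frac{86}{6959}$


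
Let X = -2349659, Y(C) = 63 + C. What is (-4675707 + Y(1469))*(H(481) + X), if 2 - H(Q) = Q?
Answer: 10984956286150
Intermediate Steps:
H(Q) = 2 - Q
(-4675707 + Y(1469))*(H(481) + X) = (-4675707 + (63 + 1469))*((2 - 1*481) - 2349659) = (-4675707 + 1532)*((2 - 481) - 2349659) = -4674175*(-479 - 2349659) = -4674175*(-2350138) = 10984956286150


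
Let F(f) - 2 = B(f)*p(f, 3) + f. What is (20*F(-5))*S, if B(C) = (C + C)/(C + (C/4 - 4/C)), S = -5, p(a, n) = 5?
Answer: -67300/109 ≈ -617.43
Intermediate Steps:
B(C) = 2*C/(-4/C + 5*C/4) (B(C) = (2*C)/(C + (C*(1/4) - 4/C)) = (2*C)/(C + (C/4 - 4/C)) = (2*C)/(C + (-4/C + C/4)) = (2*C)/(-4/C + 5*C/4) = 2*C/(-4/C + 5*C/4))
F(f) = 2 + f + 40*f**2/(-16 + 5*f**2) (F(f) = 2 + ((8*f**2/(-16 + 5*f**2))*5 + f) = 2 + (40*f**2/(-16 + 5*f**2) + f) = 2 + (f + 40*f**2/(-16 + 5*f**2)) = 2 + f + 40*f**2/(-16 + 5*f**2))
(20*F(-5))*S = (20*((40*(-5)**2 + (-16 + 5*(-5)**2)*(2 - 5))/(-16 + 5*(-5)**2)))*(-5) = (20*((40*25 + (-16 + 5*25)*(-3))/(-16 + 5*25)))*(-5) = (20*((1000 + (-16 + 125)*(-3))/(-16 + 125)))*(-5) = (20*((1000 + 109*(-3))/109))*(-5) = (20*((1000 - 327)/109))*(-5) = (20*((1/109)*673))*(-5) = (20*(673/109))*(-5) = (13460/109)*(-5) = -67300/109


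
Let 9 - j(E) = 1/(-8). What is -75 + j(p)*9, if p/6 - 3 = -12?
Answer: 57/8 ≈ 7.1250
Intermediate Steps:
p = -54 (p = 18 + 6*(-12) = 18 - 72 = -54)
j(E) = 73/8 (j(E) = 9 - 1/(-8) = 9 - 1*(-1/8) = 9 + 1/8 = 73/8)
-75 + j(p)*9 = -75 + (73/8)*9 = -75 + 657/8 = 57/8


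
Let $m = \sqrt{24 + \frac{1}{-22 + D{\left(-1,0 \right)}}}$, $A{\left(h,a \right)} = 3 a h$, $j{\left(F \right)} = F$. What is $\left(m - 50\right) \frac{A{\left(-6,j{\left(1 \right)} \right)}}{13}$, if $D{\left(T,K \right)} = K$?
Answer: $\frac{900}{13} - \frac{9 \sqrt{11594}}{143} \approx 62.454$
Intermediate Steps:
$A{\left(h,a \right)} = 3 a h$
$m = \frac{\sqrt{11594}}{22}$ ($m = \sqrt{24 + \frac{1}{-22 + 0}} = \sqrt{24 + \frac{1}{-22}} = \sqrt{24 - \frac{1}{22}} = \sqrt{\frac{527}{22}} = \frac{\sqrt{11594}}{22} \approx 4.8943$)
$\left(m - 50\right) \frac{A{\left(-6,j{\left(1 \right)} \right)}}{13} = \left(\frac{\sqrt{11594}}{22} - 50\right) \frac{3 \cdot 1 \left(-6\right)}{13} = \left(-50 + \frac{\sqrt{11594}}{22}\right) \left(\left(-18\right) \frac{1}{13}\right) = \left(-50 + \frac{\sqrt{11594}}{22}\right) \left(- \frac{18}{13}\right) = \frac{900}{13} - \frac{9 \sqrt{11594}}{143}$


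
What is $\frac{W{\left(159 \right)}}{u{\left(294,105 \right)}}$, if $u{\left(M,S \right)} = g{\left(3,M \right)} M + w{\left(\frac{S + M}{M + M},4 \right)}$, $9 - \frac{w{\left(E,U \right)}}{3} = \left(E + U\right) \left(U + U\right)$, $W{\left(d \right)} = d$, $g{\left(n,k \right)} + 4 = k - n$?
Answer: $\frac{7}{3711} \approx 0.0018863$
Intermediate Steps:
$g{\left(n,k \right)} = -4 + k - n$ ($g{\left(n,k \right)} = -4 + \left(k - n\right) = -4 + k - n$)
$w{\left(E,U \right)} = 27 - 6 U \left(E + U\right)$ ($w{\left(E,U \right)} = 27 - 3 \left(E + U\right) \left(U + U\right) = 27 - 3 \left(E + U\right) 2 U = 27 - 3 \cdot 2 U \left(E + U\right) = 27 - 6 U \left(E + U\right)$)
$u{\left(M,S \right)} = -69 + M \left(-7 + M\right) - \frac{12 \left(M + S\right)}{M}$ ($u{\left(M,S \right)} = \left(-4 + M - 3\right) M - \left(-27 + 96 + 6 \frac{S + M}{M + M} 4\right) = \left(-4 + M - 3\right) M - \left(69 + 6 \frac{M + S}{2 M} 4\right) = \left(-7 + M\right) M - \left(69 + 6 \left(M + S\right) \frac{1}{2 M} 4\right) = M \left(-7 + M\right) - \left(69 + 6 \frac{M + S}{2 M} 4\right) = M \left(-7 + M\right) - \left(69 + \frac{12 \left(M + S\right)}{M}\right) = -69 + M \left(-7 + M\right) - \frac{12 \left(M + S\right)}{M}$)
$\frac{W{\left(159 \right)}}{u{\left(294,105 \right)}} = \frac{159}{-81 + 294^{2} - 2058 - \frac{1260}{294}} = \frac{159}{-81 + 86436 - 2058 - 1260 \cdot \frac{1}{294}} = \frac{159}{-81 + 86436 - 2058 - \frac{30}{7}} = \frac{159}{\frac{590049}{7}} = 159 \cdot \frac{7}{590049} = \frac{7}{3711}$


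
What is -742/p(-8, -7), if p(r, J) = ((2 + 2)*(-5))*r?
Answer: -371/80 ≈ -4.6375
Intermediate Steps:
p(r, J) = -20*r (p(r, J) = (4*(-5))*r = -20*r)
-742/p(-8, -7) = -742/((-20*(-8))) = -742/160 = -742*1/160 = -371/80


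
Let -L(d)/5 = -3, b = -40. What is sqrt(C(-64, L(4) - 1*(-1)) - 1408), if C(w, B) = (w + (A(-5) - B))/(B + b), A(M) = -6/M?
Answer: I*sqrt(1264245)/30 ≈ 37.48*I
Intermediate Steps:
L(d) = 15 (L(d) = -5*(-3) = 15)
C(w, B) = (6/5 + w - B)/(-40 + B) (C(w, B) = (w + (-6/(-5) - B))/(B - 40) = (w + (-6*(-1/5) - B))/(-40 + B) = (w + (6/5 - B))/(-40 + B) = (6/5 + w - B)/(-40 + B))
sqrt(C(-64, L(4) - 1*(-1)) - 1408) = sqrt((6/5 - 64 - (15 - 1*(-1)))/(-40 + (15 - 1*(-1))) - 1408) = sqrt((6/5 - 64 - (15 + 1))/(-40 + (15 + 1)) - 1408) = sqrt((6/5 - 64 - 1*16)/(-40 + 16) - 1408) = sqrt((6/5 - 64 - 16)/(-24) - 1408) = sqrt(-1/24*(-394/5) - 1408) = sqrt(197/60 - 1408) = sqrt(-84283/60) = I*sqrt(1264245)/30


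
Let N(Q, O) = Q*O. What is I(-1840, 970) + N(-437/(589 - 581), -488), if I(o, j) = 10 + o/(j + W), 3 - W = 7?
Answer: 559967/21 ≈ 26665.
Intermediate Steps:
W = -4 (W = 3 - 1*7 = 3 - 7 = -4)
I(o, j) = 10 + o/(-4 + j) (I(o, j) = 10 + o/(j - 4) = 10 + o/(-4 + j))
N(Q, O) = O*Q
I(-1840, 970) + N(-437/(589 - 581), -488) = (-40 - 1840 + 10*970)/(-4 + 970) - (-213256)/(589 - 581) = (-40 - 1840 + 9700)/966 - (-213256)/8 = (1/966)*7820 - (-213256)/8 = 170/21 - 488*(-437/8) = 170/21 + 26657 = 559967/21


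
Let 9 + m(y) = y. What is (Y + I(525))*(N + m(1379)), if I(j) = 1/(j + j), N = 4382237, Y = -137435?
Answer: -632584075063643/1050 ≈ -6.0246e+11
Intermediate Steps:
m(y) = -9 + y
I(j) = 1/(2*j)
(Y + I(525))*(N + m(1379)) = (-137435 + (½)/525)*(4382237 + (-9 + 1379)) = (-137435 + (½)*(1/525))*(4382237 + 1370) = (-137435 + 1/1050)*4383607 = -144306749/1050*4383607 = -632584075063643/1050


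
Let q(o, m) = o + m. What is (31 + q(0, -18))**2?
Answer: 169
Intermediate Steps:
q(o, m) = m + o
(31 + q(0, -18))**2 = (31 + (-18 + 0))**2 = (31 - 18)**2 = 13**2 = 169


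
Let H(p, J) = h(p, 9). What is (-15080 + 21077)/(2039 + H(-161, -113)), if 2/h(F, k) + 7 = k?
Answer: 1999/680 ≈ 2.9397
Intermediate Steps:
h(F, k) = 2/(-7 + k)
H(p, J) = 1 (H(p, J) = 2/(-7 + 9) = 2/2 = 2*(½) = 1)
(-15080 + 21077)/(2039 + H(-161, -113)) = (-15080 + 21077)/(2039 + 1) = 5997/2040 = 5997*(1/2040) = 1999/680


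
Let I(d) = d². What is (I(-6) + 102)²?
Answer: 19044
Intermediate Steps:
(I(-6) + 102)² = ((-6)² + 102)² = (36 + 102)² = 138² = 19044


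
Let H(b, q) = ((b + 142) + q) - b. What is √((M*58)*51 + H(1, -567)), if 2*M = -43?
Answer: I*√64022 ≈ 253.03*I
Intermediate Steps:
M = -43/2 (M = (½)*(-43) = -43/2 ≈ -21.500)
H(b, q) = 142 + q (H(b, q) = ((142 + b) + q) - b = (142 + b + q) - b = 142 + q)
√((M*58)*51 + H(1, -567)) = √(-43/2*58*51 + (142 - 567)) = √(-1247*51 - 425) = √(-63597 - 425) = √(-64022) = I*√64022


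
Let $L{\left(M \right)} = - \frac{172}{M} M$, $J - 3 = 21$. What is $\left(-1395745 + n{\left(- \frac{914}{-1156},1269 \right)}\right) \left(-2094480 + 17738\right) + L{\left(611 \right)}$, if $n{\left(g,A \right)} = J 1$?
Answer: $2898552420810$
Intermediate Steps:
$J = 24$ ($J = 3 + 21 = 24$)
$n{\left(g,A \right)} = 24$ ($n{\left(g,A \right)} = 24 \cdot 1 = 24$)
$L{\left(M \right)} = -172$
$\left(-1395745 + n{\left(- \frac{914}{-1156},1269 \right)}\right) \left(-2094480 + 17738\right) + L{\left(611 \right)} = \left(-1395745 + 24\right) \left(-2094480 + 17738\right) - 172 = \left(-1395721\right) \left(-2076742\right) - 172 = 2898552420982 - 172 = 2898552420810$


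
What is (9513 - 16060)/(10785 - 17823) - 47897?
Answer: -337092539/7038 ≈ -47896.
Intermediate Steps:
(9513 - 16060)/(10785 - 17823) - 47897 = -6547/(-7038) - 47897 = -6547*(-1/7038) - 47897 = 6547/7038 - 47897 = -337092539/7038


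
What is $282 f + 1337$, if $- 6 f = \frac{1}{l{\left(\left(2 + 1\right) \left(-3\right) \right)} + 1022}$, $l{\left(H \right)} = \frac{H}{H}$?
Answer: $\frac{1367704}{1023} \approx 1337.0$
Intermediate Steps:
$l{\left(H \right)} = 1$
$f = - \frac{1}{6138}$ ($f = - \frac{1}{6 \left(1 + 1022\right)} = - \frac{1}{6 \cdot 1023} = \left(- \frac{1}{6}\right) \frac{1}{1023} = - \frac{1}{6138} \approx -0.00016292$)
$282 f + 1337 = 282 \left(- \frac{1}{6138}\right) + 1337 = - \frac{47}{1023} + 1337 = \frac{1367704}{1023}$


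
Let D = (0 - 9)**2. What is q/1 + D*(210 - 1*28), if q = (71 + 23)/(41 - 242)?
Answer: 2963048/201 ≈ 14742.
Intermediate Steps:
q = -94/201 (q = 94/(-201) = 94*(-1/201) = -94/201 ≈ -0.46766)
D = 81 (D = (-9)**2 = 81)
q/1 + D*(210 - 1*28) = -94/201/1 + 81*(210 - 1*28) = -94/201*1 + 81*(210 - 28) = -94/201 + 81*182 = -94/201 + 14742 = 2963048/201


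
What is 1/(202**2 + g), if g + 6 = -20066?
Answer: 1/20732 ≈ 4.8235e-5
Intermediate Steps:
g = -20072 (g = -6 - 20066 = -20072)
1/(202**2 + g) = 1/(202**2 - 20072) = 1/(40804 - 20072) = 1/20732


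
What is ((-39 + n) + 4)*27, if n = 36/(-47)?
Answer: -45387/47 ≈ -965.68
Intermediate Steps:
n = -36/47 (n = 36*(-1/47) = -36/47 ≈ -0.76596)
((-39 + n) + 4)*27 = ((-39 - 36/47) + 4)*27 = (-1869/47 + 4)*27 = -1681/47*27 = -45387/47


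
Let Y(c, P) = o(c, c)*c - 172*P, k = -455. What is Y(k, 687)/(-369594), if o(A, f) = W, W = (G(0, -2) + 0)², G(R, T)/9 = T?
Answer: 44264/61599 ≈ 0.71858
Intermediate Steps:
G(R, T) = 9*T
W = 324 (W = (9*(-2) + 0)² = (-18 + 0)² = (-18)² = 324)
o(A, f) = 324
Y(c, P) = -172*P + 324*c (Y(c, P) = 324*c - 172*P = -172*P + 324*c)
Y(k, 687)/(-369594) = (-172*687 + 324*(-455))/(-369594) = (-118164 - 147420)*(-1/369594) = -265584*(-1/369594) = 44264/61599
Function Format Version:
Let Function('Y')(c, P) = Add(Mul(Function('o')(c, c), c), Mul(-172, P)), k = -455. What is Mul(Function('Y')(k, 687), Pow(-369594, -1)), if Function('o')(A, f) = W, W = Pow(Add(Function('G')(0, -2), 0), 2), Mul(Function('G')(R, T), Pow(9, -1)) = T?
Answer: Rational(44264, 61599) ≈ 0.71858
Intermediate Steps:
Function('G')(R, T) = Mul(9, T)
W = 324 (W = Pow(Add(Mul(9, -2), 0), 2) = Pow(Add(-18, 0), 2) = Pow(-18, 2) = 324)
Function('o')(A, f) = 324
Function('Y')(c, P) = Add(Mul(-172, P), Mul(324, c)) (Function('Y')(c, P) = Add(Mul(324, c), Mul(-172, P)) = Add(Mul(-172, P), Mul(324, c)))
Mul(Function('Y')(k, 687), Pow(-369594, -1)) = Mul(Add(Mul(-172, 687), Mul(324, -455)), Pow(-369594, -1)) = Mul(Add(-118164, -147420), Rational(-1, 369594)) = Mul(-265584, Rational(-1, 369594)) = Rational(44264, 61599)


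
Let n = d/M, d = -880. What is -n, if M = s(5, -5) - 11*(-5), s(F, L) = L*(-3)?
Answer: 88/7 ≈ 12.571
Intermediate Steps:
s(F, L) = -3*L
M = 70 (M = -3*(-5) - 11*(-5) = 15 + 55 = 70)
n = -88/7 (n = -880/70 = -880*1/70 = -88/7 ≈ -12.571)
-n = -1*(-88/7) = 88/7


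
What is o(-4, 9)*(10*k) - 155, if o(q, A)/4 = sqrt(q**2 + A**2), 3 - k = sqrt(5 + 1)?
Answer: -155 - 40*sqrt(582) + 120*sqrt(97) ≈ 61.876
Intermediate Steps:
k = 3 - sqrt(6) (k = 3 - sqrt(5 + 1) = 3 - sqrt(6) ≈ 0.55051)
o(q, A) = 4*sqrt(A**2 + q**2) (o(q, A) = 4*sqrt(q**2 + A**2) = 4*sqrt(A**2 + q**2))
o(-4, 9)*(10*k) - 155 = (4*sqrt(9**2 + (-4)**2))*(10*(3 - sqrt(6))) - 155 = (4*sqrt(81 + 16))*(30 - 10*sqrt(6)) - 155 = (4*sqrt(97))*(30 - 10*sqrt(6)) - 155 = 4*sqrt(97)*(30 - 10*sqrt(6)) - 155 = -155 + 4*sqrt(97)*(30 - 10*sqrt(6))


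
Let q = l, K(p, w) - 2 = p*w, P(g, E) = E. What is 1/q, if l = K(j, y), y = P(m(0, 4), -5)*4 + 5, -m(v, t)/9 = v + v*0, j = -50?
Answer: 1/752 ≈ 0.0013298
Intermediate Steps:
m(v, t) = -9*v (m(v, t) = -9*(v + v*0) = -9*(v + 0) = -9*v)
y = -15 (y = -5*4 + 5 = -20 + 5 = -15)
K(p, w) = 2 + p*w
l = 752 (l = 2 - 50*(-15) = 2 + 750 = 752)
q = 752
1/q = 1/752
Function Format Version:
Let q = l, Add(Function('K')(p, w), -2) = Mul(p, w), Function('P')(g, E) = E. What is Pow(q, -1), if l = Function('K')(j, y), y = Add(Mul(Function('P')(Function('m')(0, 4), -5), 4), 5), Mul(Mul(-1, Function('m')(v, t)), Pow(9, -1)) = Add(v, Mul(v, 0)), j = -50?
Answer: Rational(1, 752) ≈ 0.0013298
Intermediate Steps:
Function('m')(v, t) = Mul(-9, v) (Function('m')(v, t) = Mul(-9, Add(v, Mul(v, 0))) = Mul(-9, Add(v, 0)) = Mul(-9, v))
y = -15 (y = Add(Mul(-5, 4), 5) = Add(-20, 5) = -15)
Function('K')(p, w) = Add(2, Mul(p, w))
l = 752 (l = Add(2, Mul(-50, -15)) = Add(2, 750) = 752)
q = 752
Pow(q, -1) = Pow(752, -1) = Rational(1, 752)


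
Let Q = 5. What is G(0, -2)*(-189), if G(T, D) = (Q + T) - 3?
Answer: -378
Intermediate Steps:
G(T, D) = 2 + T (G(T, D) = (5 + T) - 3 = 2 + T)
G(0, -2)*(-189) = (2 + 0)*(-189) = 2*(-189) = -378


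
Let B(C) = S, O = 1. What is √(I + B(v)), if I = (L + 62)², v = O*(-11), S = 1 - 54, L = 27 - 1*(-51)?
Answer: √19547 ≈ 139.81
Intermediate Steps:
L = 78 (L = 27 + 51 = 78)
S = -53
v = -11 (v = 1*(-11) = -11)
B(C) = -53
I = 19600 (I = (78 + 62)² = 140² = 19600)
√(I + B(v)) = √(19600 - 53) = √19547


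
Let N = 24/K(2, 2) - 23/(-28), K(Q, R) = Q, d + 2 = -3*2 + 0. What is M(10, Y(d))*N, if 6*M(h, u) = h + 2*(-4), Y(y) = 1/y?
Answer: 359/84 ≈ 4.2738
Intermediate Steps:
d = -8 (d = -2 + (-3*2 + 0) = -2 + (-6 + 0) = -2 - 6 = -8)
Y(y) = 1/y
M(h, u) = -4/3 + h/6 (M(h, u) = (h + 2*(-4))/6 = (h - 8)/6 = (-8 + h)/6 = -4/3 + h/6)
N = 359/28 (N = 24/2 - 23/(-28) = 24*(½) - 23*(-1/28) = 12 + 23/28 = 359/28 ≈ 12.821)
M(10, Y(d))*N = (-4/3 + (⅙)*10)*(359/28) = (-4/3 + 5/3)*(359/28) = (⅓)*(359/28) = 359/84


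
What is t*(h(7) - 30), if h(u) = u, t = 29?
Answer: -667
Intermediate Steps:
t*(h(7) - 30) = 29*(7 - 30) = 29*(-23) = -667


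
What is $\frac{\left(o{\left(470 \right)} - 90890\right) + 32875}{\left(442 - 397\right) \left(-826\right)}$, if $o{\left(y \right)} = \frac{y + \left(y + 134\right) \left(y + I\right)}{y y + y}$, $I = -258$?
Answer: $\frac{458666144}{293868675} \approx 1.5608$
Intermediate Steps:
$o{\left(y \right)} = \frac{y + \left(-258 + y\right) \left(134 + y\right)}{y + y^{2}}$ ($o{\left(y \right)} = \frac{y + \left(y + 134\right) \left(y - 258\right)}{y y + y} = \frac{y + \left(134 + y\right) \left(-258 + y\right)}{y^{2} + y} = \frac{y + \left(-258 + y\right) \left(134 + y\right)}{y + y^{2}}$)
$\frac{\left(o{\left(470 \right)} - 90890\right) + 32875}{\left(442 - 397\right) \left(-826\right)} = \frac{\left(\frac{-34572 + 470^{2} - 57810}{470 \left(1 + 470\right)} - 90890\right) + 32875}{\left(442 - 397\right) \left(-826\right)} = \frac{\left(\frac{-34572 + 220900 - 57810}{470 \cdot 471} - 90890\right) + 32875}{45 \left(-826\right)} = \frac{\left(\frac{1}{470} \cdot \frac{1}{471} \cdot 128518 - 90890\right) + 32875}{-37170} = \left(\left(\frac{64259}{110685} - 90890\right) + 32875\right) \left(- \frac{1}{37170}\right) = \left(- \frac{10060095391}{110685} + 32875\right) \left(- \frac{1}{37170}\right) = \left(- \frac{6421326016}{110685}\right) \left(- \frac{1}{37170}\right) = \frac{458666144}{293868675}$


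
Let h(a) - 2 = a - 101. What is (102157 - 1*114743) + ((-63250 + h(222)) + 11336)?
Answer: -64377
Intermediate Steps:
h(a) = -99 + a (h(a) = 2 + (a - 101) = 2 + (-101 + a) = -99 + a)
(102157 - 1*114743) + ((-63250 + h(222)) + 11336) = (102157 - 1*114743) + ((-63250 + (-99 + 222)) + 11336) = (102157 - 114743) + ((-63250 + 123) + 11336) = -12586 + (-63127 + 11336) = -12586 - 51791 = -64377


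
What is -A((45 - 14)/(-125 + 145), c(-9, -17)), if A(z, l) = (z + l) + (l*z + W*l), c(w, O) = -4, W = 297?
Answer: 23933/20 ≈ 1196.7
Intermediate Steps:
A(z, l) = z + 298*l + l*z (A(z, l) = (z + l) + (l*z + 297*l) = (l + z) + (297*l + l*z) = z + 298*l + l*z)
-A((45 - 14)/(-125 + 145), c(-9, -17)) = -((45 - 14)/(-125 + 145) + 298*(-4) - 4*(45 - 14)/(-125 + 145)) = -(31/20 - 1192 - 124/20) = -(31*(1/20) - 1192 - 124/20) = -(31/20 - 1192 - 4*31/20) = -(31/20 - 1192 - 31/5) = -1*(-23933/20) = 23933/20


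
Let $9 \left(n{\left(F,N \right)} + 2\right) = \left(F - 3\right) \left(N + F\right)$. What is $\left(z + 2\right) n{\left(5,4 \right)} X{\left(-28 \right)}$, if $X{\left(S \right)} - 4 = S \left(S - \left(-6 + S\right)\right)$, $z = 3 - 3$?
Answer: $0$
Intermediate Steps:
$n{\left(F,N \right)} = -2 + \frac{\left(-3 + F\right) \left(F + N\right)}{9}$ ($n{\left(F,N \right)} = -2 + \frac{\left(F - 3\right) \left(N + F\right)}{9} = -2 + \frac{\left(-3 + F\right) \left(F + N\right)}{9}$)
$z = 0$
$X{\left(S \right)} = 4 + 6 S$ ($X{\left(S \right)} = 4 + S \left(S - \left(-6 + S\right)\right) = 4 + S 6 = 4 + 6 S$)
$\left(z + 2\right) n{\left(5,4 \right)} X{\left(-28 \right)} = \left(0 + 2\right) \left(-2 - \frac{5}{3} - \frac{4}{3} + \frac{5^{2}}{9} + \frac{1}{9} \cdot 5 \cdot 4\right) \left(4 + 6 \left(-28\right)\right) = 2 \left(-2 - \frac{5}{3} - \frac{4}{3} + \frac{1}{9} \cdot 25 + \frac{20}{9}\right) \left(4 - 168\right) = 2 \left(-2 - \frac{5}{3} - \frac{4}{3} + \frac{25}{9} + \frac{20}{9}\right) \left(-164\right) = 2 \cdot 0 \left(-164\right) = 0 \left(-164\right) = 0$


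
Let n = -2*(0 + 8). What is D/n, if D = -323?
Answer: 323/16 ≈ 20.188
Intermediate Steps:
n = -16 (n = -2*8 = -16)
D/n = -323/(-16) = -1/16*(-323) = 323/16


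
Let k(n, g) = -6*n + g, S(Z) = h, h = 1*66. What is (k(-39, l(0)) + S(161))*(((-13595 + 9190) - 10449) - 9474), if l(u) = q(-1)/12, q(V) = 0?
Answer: -7298400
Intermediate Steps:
l(u) = 0 (l(u) = 0/12 = 0*(1/12) = 0)
h = 66
S(Z) = 66
k(n, g) = g - 6*n
(k(-39, l(0)) + S(161))*(((-13595 + 9190) - 10449) - 9474) = ((0 - 6*(-39)) + 66)*(((-13595 + 9190) - 10449) - 9474) = ((0 + 234) + 66)*((-4405 - 10449) - 9474) = (234 + 66)*(-14854 - 9474) = 300*(-24328) = -7298400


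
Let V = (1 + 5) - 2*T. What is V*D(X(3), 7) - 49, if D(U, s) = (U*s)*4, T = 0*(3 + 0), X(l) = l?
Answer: 455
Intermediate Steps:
T = 0 (T = 0*3 = 0)
D(U, s) = 4*U*s
V = 6 (V = (1 + 5) - 2*0 = 6 + 0 = 6)
V*D(X(3), 7) - 49 = 6*(4*3*7) - 49 = 6*84 - 49 = 504 - 49 = 455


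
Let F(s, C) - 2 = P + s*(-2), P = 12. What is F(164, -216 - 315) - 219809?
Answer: -220123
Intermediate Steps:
F(s, C) = 14 - 2*s (F(s, C) = 2 + (12 + s*(-2)) = 2 + (12 - 2*s) = 14 - 2*s)
F(164, -216 - 315) - 219809 = (14 - 2*164) - 219809 = (14 - 328) - 219809 = -314 - 219809 = -220123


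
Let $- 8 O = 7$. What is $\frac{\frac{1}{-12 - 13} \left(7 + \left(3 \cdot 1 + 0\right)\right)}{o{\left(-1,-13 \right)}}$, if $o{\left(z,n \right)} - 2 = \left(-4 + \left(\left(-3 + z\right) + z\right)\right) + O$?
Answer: $\frac{16}{315} \approx 0.050794$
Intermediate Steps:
$O = - \frac{7}{8}$ ($O = \left(- \frac{1}{8}\right) 7 = - \frac{7}{8} \approx -0.875$)
$o{\left(z,n \right)} = - \frac{47}{8} + 2 z$ ($o{\left(z,n \right)} = 2 + \left(\left(-4 + \left(\left(-3 + z\right) + z\right)\right) - \frac{7}{8}\right) = 2 + \left(\left(-4 + \left(-3 + 2 z\right)\right) - \frac{7}{8}\right) = 2 + \left(\left(-7 + 2 z\right) - \frac{7}{8}\right) = 2 + \left(- \frac{63}{8} + 2 z\right) = - \frac{47}{8} + 2 z$)
$\frac{\frac{1}{-12 - 13} \left(7 + \left(3 \cdot 1 + 0\right)\right)}{o{\left(-1,-13 \right)}} = \frac{\frac{1}{-12 - 13} \left(7 + \left(3 \cdot 1 + 0\right)\right)}{- \frac{47}{8} + 2 \left(-1\right)} = \frac{\frac{1}{-25} \left(7 + \left(3 + 0\right)\right)}{- \frac{47}{8} - 2} = \frac{\left(- \frac{1}{25}\right) \left(7 + 3\right)}{- \frac{63}{8}} = \left(- \frac{1}{25}\right) 10 \left(- \frac{8}{63}\right) = \left(- \frac{2}{5}\right) \left(- \frac{8}{63}\right) = \frac{16}{315}$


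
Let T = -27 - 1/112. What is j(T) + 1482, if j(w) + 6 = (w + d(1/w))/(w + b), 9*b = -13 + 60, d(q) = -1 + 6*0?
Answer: 32442669/21961 ≈ 1477.3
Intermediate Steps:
d(q) = -1 (d(q) = -1 + 0 = -1)
b = 47/9 (b = (-13 + 60)/9 = (1/9)*47 = 47/9 ≈ 5.2222)
T = -3025/112 (T = -27 - 1*1/112 = -27 - 1/112 = -3025/112 ≈ -27.009)
j(w) = -6 + (-1 + w)/(47/9 + w) (j(w) = -6 + (w - 1)/(w + 47/9) = -6 + (-1 + w)/(47/9 + w))
j(T) + 1482 = 3*(-97 - 15*(-3025/112))/(47 + 9*(-3025/112)) + 1482 = 3*(-97 + 45375/112)/(47 - 27225/112) + 1482 = 3*(34511/112)/(-21961/112) + 1482 = 3*(-112/21961)*(34511/112) + 1482 = -103533/21961 + 1482 = 32442669/21961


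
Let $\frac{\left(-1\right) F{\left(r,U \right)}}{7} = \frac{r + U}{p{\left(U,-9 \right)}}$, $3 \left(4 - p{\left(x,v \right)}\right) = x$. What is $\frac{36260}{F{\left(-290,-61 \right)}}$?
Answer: $\frac{378140}{1053} \approx 359.11$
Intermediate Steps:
$p{\left(x,v \right)} = 4 - \frac{x}{3}$
$F{\left(r,U \right)} = - \frac{7 \left(U + r\right)}{4 - \frac{U}{3}}$ ($F{\left(r,U \right)} = - 7 \frac{r + U}{4 - \frac{U}{3}} = - 7 \frac{U + r}{4 - \frac{U}{3}} = - \frac{7 \left(U + r\right)}{4 - \frac{U}{3}}$)
$\frac{36260}{F{\left(-290,-61 \right)}} = \frac{36260}{21 \frac{1}{-12 - 61} \left(-61 - 290\right)} = \frac{36260}{21 \frac{1}{-73} \left(-351\right)} = \frac{36260}{21 \left(- \frac{1}{73}\right) \left(-351\right)} = \frac{36260}{\frac{7371}{73}} = 36260 \cdot \frac{73}{7371} = \frac{378140}{1053}$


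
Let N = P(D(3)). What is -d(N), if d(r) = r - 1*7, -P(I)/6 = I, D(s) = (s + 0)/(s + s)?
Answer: 10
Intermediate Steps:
D(s) = 1/2 (D(s) = s/((2*s)) = s*(1/(2*s)) = 1/2)
P(I) = -6*I
N = -3 (N = -6*1/2 = -3)
d(r) = -7 + r (d(r) = r - 7 = -7 + r)
-d(N) = -(-7 - 3) = -1*(-10) = 10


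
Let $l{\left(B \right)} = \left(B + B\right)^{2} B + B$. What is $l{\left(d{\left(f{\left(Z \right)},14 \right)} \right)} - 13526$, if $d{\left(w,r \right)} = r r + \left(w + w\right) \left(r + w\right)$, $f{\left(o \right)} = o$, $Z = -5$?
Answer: $4750644$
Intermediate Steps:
$d{\left(w,r \right)} = r^{2} + 2 w \left(r + w\right)$
$l{\left(B \right)} = B + 4 B^{3}$ ($l{\left(B \right)} = \left(2 B\right)^{2} B + B = 4 B^{2} B + B = 4 B^{3} + B = B + 4 B^{3}$)
$l{\left(d{\left(f{\left(Z \right)},14 \right)} \right)} - 13526 = \left(\left(14^{2} + 2 \left(-5\right)^{2} + 2 \cdot 14 \left(-5\right)\right) + 4 \left(14^{2} + 2 \left(-5\right)^{2} + 2 \cdot 14 \left(-5\right)\right)^{3}\right) - 13526 = \left(\left(196 + 2 \cdot 25 - 140\right) + 4 \left(196 + 2 \cdot 25 - 140\right)^{3}\right) - 13526 = \left(\left(196 + 50 - 140\right) + 4 \left(196 + 50 - 140\right)^{3}\right) - 13526 = \left(106 + 4 \cdot 106^{3}\right) - 13526 = \left(106 + 4 \cdot 1191016\right) - 13526 = \left(106 + 4764064\right) - 13526 = 4764170 - 13526 = 4750644$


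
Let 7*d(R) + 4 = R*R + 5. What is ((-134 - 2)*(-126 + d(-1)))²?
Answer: 14323302400/49 ≈ 2.9231e+8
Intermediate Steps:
d(R) = ⅐ + R²/7 (d(R) = -4/7 + (R*R + 5)/7 = -4/7 + (R² + 5)/7 = -4/7 + (5 + R²)/7 = -4/7 + (5/7 + R²/7) = ⅐ + R²/7)
((-134 - 2)*(-126 + d(-1)))² = ((-134 - 2)*(-126 + (⅐ + (⅐)*(-1)²)))² = (-136*(-126 + (⅐ + (⅐)*1)))² = (-136*(-126 + (⅐ + ⅐)))² = (-136*(-126 + 2/7))² = (-136*(-880/7))² = (119680/7)² = 14323302400/49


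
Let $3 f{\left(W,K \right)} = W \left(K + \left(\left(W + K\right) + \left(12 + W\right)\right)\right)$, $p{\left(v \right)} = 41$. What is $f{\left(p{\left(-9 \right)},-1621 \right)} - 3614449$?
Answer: $- \frac{10972415}{3} \approx -3.6575 \cdot 10^{6}$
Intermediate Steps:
$f{\left(W,K \right)} = \frac{W \left(12 + 2 K + 2 W\right)}{3}$ ($f{\left(W,K \right)} = \frac{W \left(K + \left(\left(W + K\right) + \left(12 + W\right)\right)\right)}{3} = \frac{W \left(K + \left(\left(K + W\right) + \left(12 + W\right)\right)\right)}{3} = \frac{W \left(K + \left(12 + K + 2 W\right)\right)}{3} = \frac{W \left(12 + 2 K + 2 W\right)}{3}$)
$f{\left(p{\left(-9 \right)},-1621 \right)} - 3614449 = \frac{2}{3} \cdot 41 \left(6 - 1621 + 41\right) - 3614449 = \frac{2}{3} \cdot 41 \left(-1574\right) - 3614449 = - \frac{129068}{3} - 3614449 = - \frac{10972415}{3}$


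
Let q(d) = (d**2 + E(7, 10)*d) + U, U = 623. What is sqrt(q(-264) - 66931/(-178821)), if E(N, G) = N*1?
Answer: sqrt(243278412769518)/59607 ≈ 261.67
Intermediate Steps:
E(N, G) = N
q(d) = 623 + d**2 + 7*d (q(d) = (d**2 + 7*d) + 623 = 623 + d**2 + 7*d)
sqrt(q(-264) - 66931/(-178821)) = sqrt((623 + (-264)**2 + 7*(-264)) - 66931/(-178821)) = sqrt((623 + 69696 - 1848) - 66931*(-1/178821)) = sqrt(68471 + 66931/178821) = sqrt(12244119622/178821) = sqrt(243278412769518)/59607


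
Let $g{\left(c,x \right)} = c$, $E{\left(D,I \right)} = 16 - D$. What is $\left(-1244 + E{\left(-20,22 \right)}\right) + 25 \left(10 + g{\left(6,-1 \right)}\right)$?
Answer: $-808$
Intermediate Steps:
$\left(-1244 + E{\left(-20,22 \right)}\right) + 25 \left(10 + g{\left(6,-1 \right)}\right) = \left(-1244 + \left(16 - -20\right)\right) + 25 \left(10 + 6\right) = \left(-1244 + \left(16 + 20\right)\right) + 25 \cdot 16 = \left(-1244 + 36\right) + 400 = -1208 + 400 = -808$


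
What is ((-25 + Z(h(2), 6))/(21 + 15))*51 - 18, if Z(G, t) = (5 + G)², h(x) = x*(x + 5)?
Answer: 458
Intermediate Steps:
h(x) = x*(5 + x)
((-25 + Z(h(2), 6))/(21 + 15))*51 - 18 = ((-25 + (5 + 2*(5 + 2))²)/(21 + 15))*51 - 18 = ((-25 + (5 + 2*7)²)/36)*51 - 18 = ((-25 + (5 + 14)²)*(1/36))*51 - 18 = ((-25 + 19²)*(1/36))*51 - 18 = ((-25 + 361)*(1/36))*51 - 18 = (336*(1/36))*51 - 18 = (28/3)*51 - 18 = 476 - 18 = 458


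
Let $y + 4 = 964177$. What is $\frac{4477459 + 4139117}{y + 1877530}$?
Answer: $\frac{8616576}{2841703} \approx 3.0322$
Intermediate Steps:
$y = 964173$ ($y = -4 + 964177 = 964173$)
$\frac{4477459 + 4139117}{y + 1877530} = \frac{4477459 + 4139117}{964173 + 1877530} = \frac{8616576}{2841703}$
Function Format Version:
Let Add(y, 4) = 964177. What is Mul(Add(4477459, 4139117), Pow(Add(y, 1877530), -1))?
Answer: Rational(8616576, 2841703) ≈ 3.0322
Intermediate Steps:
y = 964173 (y = Add(-4, 964177) = 964173)
Mul(Add(4477459, 4139117), Pow(Add(y, 1877530), -1)) = Mul(Add(4477459, 4139117), Pow(Add(964173, 1877530), -1)) = Mul(8616576, Pow(2841703, -1)) = Mul(8616576, Rational(1, 2841703)) = Rational(8616576, 2841703)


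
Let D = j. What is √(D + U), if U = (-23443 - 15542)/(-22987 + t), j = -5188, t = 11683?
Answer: I*√18402336438/1884 ≈ 72.004*I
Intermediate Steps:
D = -5188
U = 12995/3768 (U = (-23443 - 15542)/(-22987 + 11683) = -38985/(-11304) = -38985*(-1/11304) = 12995/3768 ≈ 3.4488)
√(D + U) = √(-5188 + 12995/3768) = √(-19535389/3768) = I*√18402336438/1884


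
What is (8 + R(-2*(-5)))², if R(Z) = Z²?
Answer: 11664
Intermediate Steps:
(8 + R(-2*(-5)))² = (8 + (-2*(-5))²)² = (8 + 10²)² = (8 + 100)² = 108² = 11664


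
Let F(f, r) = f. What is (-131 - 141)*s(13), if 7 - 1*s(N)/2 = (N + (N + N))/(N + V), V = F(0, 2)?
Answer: -2176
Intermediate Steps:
V = 0
s(N) = 8 (s(N) = 14 - 2*(N + (N + N))/(N + 0) = 14 - 2*(N + 2*N)/N = 14 - 2*3*N/N = 14 - 2*3 = 14 - 6 = 8)
(-131 - 141)*s(13) = (-131 - 141)*8 = -272*8 = -2176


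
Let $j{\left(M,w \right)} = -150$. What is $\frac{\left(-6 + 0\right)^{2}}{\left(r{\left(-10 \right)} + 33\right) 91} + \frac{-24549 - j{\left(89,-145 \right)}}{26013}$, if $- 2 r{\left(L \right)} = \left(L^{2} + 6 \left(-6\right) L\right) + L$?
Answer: $- \frac{912897}{971152} \approx -0.94001$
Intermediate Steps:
$r{\left(L \right)} = - \frac{L^{2}}{2} + \frac{35 L}{2}$ ($r{\left(L \right)} = - \frac{\left(L^{2} + 6 \left(-6\right) L\right) + L}{2} = - \frac{\left(L^{2} - 36 L\right) + L}{2} = - \frac{L^{2} - 35 L}{2} = - \frac{L^{2}}{2} + \frac{35 L}{2}$)
$\frac{\left(-6 + 0\right)^{2}}{\left(r{\left(-10 \right)} + 33\right) 91} + \frac{-24549 - j{\left(89,-145 \right)}}{26013} = \frac{\left(-6 + 0\right)^{2}}{\left(\frac{1}{2} \left(-10\right) \left(35 - -10\right) + 33\right) 91} + \frac{-24549 - -150}{26013} = \frac{\left(-6\right)^{2}}{\left(\frac{1}{2} \left(-10\right) \left(35 + 10\right) + 33\right) 91} + \left(-24549 + 150\right) \frac{1}{26013} = \frac{36}{\left(\frac{1}{2} \left(-10\right) 45 + 33\right) 91} - \frac{8133}{8671} = \frac{36}{\left(-225 + 33\right) 91} - \frac{8133}{8671} = \frac{36}{\left(-192\right) 91} - \frac{8133}{8671} = \frac{36}{-17472} - \frac{8133}{8671} = 36 \left(- \frac{1}{17472}\right) - \frac{8133}{8671} = - \frac{3}{1456} - \frac{8133}{8671} = - \frac{912897}{971152}$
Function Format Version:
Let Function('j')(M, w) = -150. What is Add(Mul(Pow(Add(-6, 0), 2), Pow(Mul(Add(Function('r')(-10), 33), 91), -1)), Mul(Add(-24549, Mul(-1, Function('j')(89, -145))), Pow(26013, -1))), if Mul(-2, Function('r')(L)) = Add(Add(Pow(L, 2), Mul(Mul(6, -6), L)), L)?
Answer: Rational(-912897, 971152) ≈ -0.94001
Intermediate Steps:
Function('r')(L) = Add(Mul(Rational(-1, 2), Pow(L, 2)), Mul(Rational(35, 2), L)) (Function('r')(L) = Mul(Rational(-1, 2), Add(Add(Pow(L, 2), Mul(Mul(6, -6), L)), L)) = Mul(Rational(-1, 2), Add(Add(Pow(L, 2), Mul(-36, L)), L)) = Mul(Rational(-1, 2), Add(Pow(L, 2), Mul(-35, L))) = Add(Mul(Rational(-1, 2), Pow(L, 2)), Mul(Rational(35, 2), L)))
Add(Mul(Pow(Add(-6, 0), 2), Pow(Mul(Add(Function('r')(-10), 33), 91), -1)), Mul(Add(-24549, Mul(-1, Function('j')(89, -145))), Pow(26013, -1))) = Add(Mul(Pow(Add(-6, 0), 2), Pow(Mul(Add(Mul(Rational(1, 2), -10, Add(35, Mul(-1, -10))), 33), 91), -1)), Mul(Add(-24549, Mul(-1, -150)), Pow(26013, -1))) = Add(Mul(Pow(-6, 2), Pow(Mul(Add(Mul(Rational(1, 2), -10, Add(35, 10)), 33), 91), -1)), Mul(Add(-24549, 150), Rational(1, 26013))) = Add(Mul(36, Pow(Mul(Add(Mul(Rational(1, 2), -10, 45), 33), 91), -1)), Mul(-24399, Rational(1, 26013))) = Add(Mul(36, Pow(Mul(Add(-225, 33), 91), -1)), Rational(-8133, 8671)) = Add(Mul(36, Pow(Mul(-192, 91), -1)), Rational(-8133, 8671)) = Add(Mul(36, Pow(-17472, -1)), Rational(-8133, 8671)) = Add(Mul(36, Rational(-1, 17472)), Rational(-8133, 8671)) = Add(Rational(-3, 1456), Rational(-8133, 8671)) = Rational(-912897, 971152)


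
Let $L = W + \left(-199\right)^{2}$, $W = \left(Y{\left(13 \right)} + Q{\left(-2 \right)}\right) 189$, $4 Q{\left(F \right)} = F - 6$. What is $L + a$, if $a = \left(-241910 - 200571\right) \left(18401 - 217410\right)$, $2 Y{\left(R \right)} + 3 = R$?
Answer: $88057741497$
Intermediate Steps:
$Y{\left(R \right)} = - \frac{3}{2} + \frac{R}{2}$
$Q{\left(F \right)} = - \frac{3}{2} + \frac{F}{4}$ ($Q{\left(F \right)} = \frac{F - 6}{4} = \frac{-6 + F}{4} = - \frac{3}{2} + \frac{F}{4}$)
$W = 567$ ($W = \left(\left(- \frac{3}{2} + \frac{1}{2} \cdot 13\right) + \left(- \frac{3}{2} + \frac{1}{4} \left(-2\right)\right)\right) 189 = \left(\left(- \frac{3}{2} + \frac{13}{2}\right) - 2\right) 189 = \left(5 - 2\right) 189 = 3 \cdot 189 = 567$)
$a = 88057701329$ ($a = \left(-442481\right) \left(-199009\right) = 88057701329$)
$L = 40168$ ($L = 567 + \left(-199\right)^{2} = 567 + 39601 = 40168$)
$L + a = 40168 + 88057701329 = 88057741497$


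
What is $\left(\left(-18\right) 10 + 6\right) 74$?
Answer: $-12876$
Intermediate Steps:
$\left(\left(-18\right) 10 + 6\right) 74 = \left(-180 + 6\right) 74 = \left(-174\right) 74 = -12876$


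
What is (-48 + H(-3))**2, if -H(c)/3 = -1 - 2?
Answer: 1521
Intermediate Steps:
H(c) = 9 (H(c) = -3*(-1 - 2) = -3*(-3) = 9)
(-48 + H(-3))**2 = (-48 + 9)**2 = (-39)**2 = 1521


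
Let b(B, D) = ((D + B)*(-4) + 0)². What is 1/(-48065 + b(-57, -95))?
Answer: 1/321599 ≈ 3.1095e-6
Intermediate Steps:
b(B, D) = (-4*B - 4*D)² (b(B, D) = ((B + D)*(-4) + 0)² = ((-4*B - 4*D) + 0)² = (-4*B - 4*D)²)
1/(-48065 + b(-57, -95)) = 1/(-48065 + 16*(-57 - 95)²) = 1/(-48065 + 16*(-152)²) = 1/(-48065 + 16*23104) = 1/(-48065 + 369664) = 1/321599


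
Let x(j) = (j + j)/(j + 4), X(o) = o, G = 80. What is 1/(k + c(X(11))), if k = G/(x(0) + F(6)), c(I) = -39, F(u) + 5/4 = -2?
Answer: -13/827 ≈ -0.015719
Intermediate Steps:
F(u) = -13/4 (F(u) = -5/4 - 2 = -13/4)
x(j) = 2*j/(4 + j) (x(j) = (2*j)/(4 + j) = 2*j/(4 + j))
k = -320/13 (k = 80/(2*0/(4 + 0) - 13/4) = 80/(2*0/4 - 13/4) = 80/(2*0*(¼) - 13/4) = 80/(0 - 13/4) = 80/(-13/4) = 80*(-4/13) = -320/13 ≈ -24.615)
1/(k + c(X(11))) = 1/(-320/13 - 39) = 1/(-827/13) = -13/827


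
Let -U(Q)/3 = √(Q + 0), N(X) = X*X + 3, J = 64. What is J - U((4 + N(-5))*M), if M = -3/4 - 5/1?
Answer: 64 + 6*I*√46 ≈ 64.0 + 40.694*I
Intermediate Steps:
N(X) = 3 + X² (N(X) = X² + 3 = 3 + X²)
M = -23/4 (M = -3*¼ - 5*1 = -¾ - 5 = -23/4 ≈ -5.7500)
U(Q) = -3*√Q (U(Q) = -3*√(Q + 0) = -3*√Q)
J - U((4 + N(-5))*M) = 64 - (-3)*√((4 + (3 + (-5)²))*(-23/4)) = 64 - (-3)*√((4 + (3 + 25))*(-23/4)) = 64 - (-3)*√((4 + 28)*(-23/4)) = 64 - (-3)*√(32*(-23/4)) = 64 - (-3)*√(-184) = 64 - (-3)*2*I*√46 = 64 - (-6)*I*√46 = 64 + 6*I*√46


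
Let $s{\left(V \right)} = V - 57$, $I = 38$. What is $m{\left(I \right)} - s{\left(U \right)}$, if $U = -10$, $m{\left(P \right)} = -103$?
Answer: $-36$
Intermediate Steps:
$s{\left(V \right)} = -57 + V$ ($s{\left(V \right)} = V - 57 = -57 + V$)
$m{\left(I \right)} - s{\left(U \right)} = -103 - \left(-57 - 10\right) = -103 - -67 = -103 + 67 = -36$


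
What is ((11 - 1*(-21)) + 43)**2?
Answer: 5625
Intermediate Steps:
((11 - 1*(-21)) + 43)**2 = ((11 + 21) + 43)**2 = (32 + 43)**2 = 75**2 = 5625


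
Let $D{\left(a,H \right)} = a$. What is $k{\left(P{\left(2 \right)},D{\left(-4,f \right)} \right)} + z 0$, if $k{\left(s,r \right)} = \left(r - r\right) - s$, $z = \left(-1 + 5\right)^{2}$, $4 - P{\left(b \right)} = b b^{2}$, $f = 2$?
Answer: $4$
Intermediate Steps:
$P{\left(b \right)} = 4 - b^{3}$ ($P{\left(b \right)} = 4 - b b^{2} = 4 - b^{3}$)
$z = 16$ ($z = 4^{2} = 16$)
$k{\left(s,r \right)} = - s$ ($k{\left(s,r \right)} = 0 - s = - s$)
$k{\left(P{\left(2 \right)},D{\left(-4,f \right)} \right)} + z 0 = - (4 - 2^{3}) + 16 \cdot 0 = - (4 - 8) + 0 = \left(-1\right) \left(-4\right) + 0 = 4 + 0 = 4$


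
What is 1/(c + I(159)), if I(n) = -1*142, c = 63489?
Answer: 1/63347 ≈ 1.5786e-5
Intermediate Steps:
I(n) = -142
1/(c + I(159)) = 1/(63489 - 142) = 1/63347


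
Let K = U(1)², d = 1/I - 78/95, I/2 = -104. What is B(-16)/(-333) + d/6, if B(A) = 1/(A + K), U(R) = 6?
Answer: -362677/2632032 ≈ -0.13779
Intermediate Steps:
I = -208 (I = 2*(-104) = -208)
d = -16319/19760 (d = 1/(-208) - 78/95 = 1*(-1/208) - 78*1/95 = -1/208 - 78/95 = -16319/19760 ≈ -0.82586)
K = 36 (K = 6² = 36)
B(A) = 1/(36 + A) (B(A) = 1/(A + 36) = 1/(36 + A))
B(-16)/(-333) + d/6 = 1/((36 - 16)*(-333)) - 16319/19760/6 = -1/333/20 - 16319/19760*⅙ = (1/20)*(-1/333) - 16319/118560 = -1/6660 - 16319/118560 = -362677/2632032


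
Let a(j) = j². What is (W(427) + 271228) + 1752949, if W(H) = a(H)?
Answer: 2206506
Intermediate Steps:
W(H) = H²
(W(427) + 271228) + 1752949 = (427² + 271228) + 1752949 = (182329 + 271228) + 1752949 = 453557 + 1752949 = 2206506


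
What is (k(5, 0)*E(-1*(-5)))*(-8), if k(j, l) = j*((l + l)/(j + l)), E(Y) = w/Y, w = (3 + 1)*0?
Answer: 0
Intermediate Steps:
w = 0 (w = 4*0 = 0)
E(Y) = 0 (E(Y) = 0/Y = 0)
k(j, l) = 2*j*l/(j + l) (k(j, l) = j*((2*l)/(j + l)) = j*(2*l/(j + l)) = 2*j*l/(j + l))
(k(5, 0)*E(-1*(-5)))*(-8) = ((2*5*0/(5 + 0))*0)*(-8) = ((2*5*0/5)*0)*(-8) = ((2*5*0*(⅕))*0)*(-8) = (0*0)*(-8) = 0*(-8) = 0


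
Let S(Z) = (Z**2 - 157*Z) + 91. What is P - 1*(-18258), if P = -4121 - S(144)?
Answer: 15918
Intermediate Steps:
S(Z) = 91 + Z**2 - 157*Z
P = -2340 (P = -4121 - (91 + 144**2 - 157*144) = -4121 - (91 + 20736 - 22608) = -4121 - 1*(-1781) = -4121 + 1781 = -2340)
P - 1*(-18258) = -2340 - 1*(-18258) = -2340 + 18258 = 15918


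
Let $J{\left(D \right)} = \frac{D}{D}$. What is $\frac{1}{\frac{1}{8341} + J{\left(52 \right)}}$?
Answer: $\frac{8341}{8342} \approx 0.99988$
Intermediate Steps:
$J{\left(D \right)} = 1$
$\frac{1}{\frac{1}{8341} + J{\left(52 \right)}} = \frac{1}{\frac{1}{8341} + 1} = \frac{1}{\frac{8342}{8341}} = \frac{8341}{8342}$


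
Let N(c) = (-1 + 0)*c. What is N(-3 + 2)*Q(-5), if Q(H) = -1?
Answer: -1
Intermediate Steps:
N(c) = -c
N(-3 + 2)*Q(-5) = -(-3 + 2)*(-1) = -1*(-1)*(-1) = 1*(-1) = -1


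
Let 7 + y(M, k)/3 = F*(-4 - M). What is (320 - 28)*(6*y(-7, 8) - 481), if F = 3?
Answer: -129940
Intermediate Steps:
y(M, k) = -57 - 9*M (y(M, k) = -21 + 3*(3*(-4 - M)) = -21 + 3*(-12 - 3*M) = -21 + (-36 - 9*M) = -57 - 9*M)
(320 - 28)*(6*y(-7, 8) - 481) = (320 - 28)*(6*(-57 - 9*(-7)) - 481) = 292*(6*(-57 + 63) - 481) = 292*(6*6 - 481) = 292*(36 - 481) = 292*(-445) = -129940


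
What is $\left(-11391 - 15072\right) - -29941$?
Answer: $3478$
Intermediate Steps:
$\left(-11391 - 15072\right) - -29941 = -26463 + 29941 = 3478$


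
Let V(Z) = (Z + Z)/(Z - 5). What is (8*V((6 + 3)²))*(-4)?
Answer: -1296/19 ≈ -68.211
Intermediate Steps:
V(Z) = 2*Z/(-5 + Z) (V(Z) = (2*Z)/(-5 + Z) = 2*Z/(-5 + Z))
(8*V((6 + 3)²))*(-4) = (8*(2*(6 + 3)²/(-5 + (6 + 3)²)))*(-4) = (8*(2*9²/(-5 + 9²)))*(-4) = (8*(2*81/(-5 + 81)))*(-4) = (8*(2*81/76))*(-4) = (8*(2*81*(1/76)))*(-4) = (8*(81/38))*(-4) = (324/19)*(-4) = -1296/19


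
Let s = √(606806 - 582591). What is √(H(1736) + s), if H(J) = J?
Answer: √(1736 + √24215) ≈ 43.493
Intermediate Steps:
s = √24215 ≈ 155.61
√(H(1736) + s) = √(1736 + √24215)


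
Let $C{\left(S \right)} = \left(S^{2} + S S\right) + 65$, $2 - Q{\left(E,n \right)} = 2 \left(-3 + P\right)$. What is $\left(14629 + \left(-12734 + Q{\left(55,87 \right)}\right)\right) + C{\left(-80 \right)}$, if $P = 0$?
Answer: $14768$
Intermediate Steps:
$Q{\left(E,n \right)} = 8$ ($Q{\left(E,n \right)} = 2 - 2 \left(-3 + 0\right) = 2 - 2 \left(-3\right) = 2 - -6 = 2 + 6 = 8$)
$C{\left(S \right)} = 65 + 2 S^{2}$ ($C{\left(S \right)} = \left(S^{2} + S^{2}\right) + 65 = 2 S^{2} + 65 = 65 + 2 S^{2}$)
$\left(14629 + \left(-12734 + Q{\left(55,87 \right)}\right)\right) + C{\left(-80 \right)} = \left(14629 + \left(-12734 + 8\right)\right) + \left(65 + 2 \left(-80\right)^{2}\right) = \left(14629 - 12726\right) + \left(65 + 2 \cdot 6400\right) = 1903 + \left(65 + 12800\right) = 1903 + 12865 = 14768$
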